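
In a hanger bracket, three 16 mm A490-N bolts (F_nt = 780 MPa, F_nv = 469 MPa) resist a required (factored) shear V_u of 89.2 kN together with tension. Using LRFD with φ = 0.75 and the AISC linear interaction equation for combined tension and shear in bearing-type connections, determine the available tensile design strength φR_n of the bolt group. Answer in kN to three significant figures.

A_b = π·16²/4 = 201.1 mm²; f_rv = 89.2 × 1000 / (3 × 201.1) = 147.9 MPa.
F'_nt = 1.3 F_nt − (F_nt / φF_nv) f_rv = 1.3·780 − (780/(0.75·469))·147.9 = 686.1 MPa, capped at F_nt → F'_nt = 686.1 MPa.
R_n = F'_nt · A_b · n = 686.1 × 201.1 × 3 / 1000 = 413.8 kN.
Design strength φR_n = 0.75 × 413.8 = 310 kN.

310 kN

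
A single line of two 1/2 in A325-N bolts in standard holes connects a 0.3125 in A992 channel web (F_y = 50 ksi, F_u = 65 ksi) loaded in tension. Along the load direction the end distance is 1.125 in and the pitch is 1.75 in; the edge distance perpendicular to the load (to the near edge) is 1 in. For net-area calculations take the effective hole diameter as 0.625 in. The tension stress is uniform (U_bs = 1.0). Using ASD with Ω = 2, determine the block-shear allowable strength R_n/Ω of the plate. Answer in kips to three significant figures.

Shear plane L_v = 1.125 + 1·1.75 = 2.875 in; A_gv = 2.875 × 0.3125 = 0.8984 in².
A_nv = (2.875 − 1.5·0.625) × 0.3125 = 0.6055 in².
A_nt = (1 − 0.5·0.625) × 0.3125 = 0.2148 in².
0.6 F_u A_nv = 23.61 kips; 0.6 F_y A_gv = 26.95 kips → shear rupture governs the shear term.
R_n = 23.61 + 1.0 × 65 × 0.2148 = 37.58 kips.
Allowable strength R_n/Ω = 37.58 / 2 = 18.8 kips.

18.8 kips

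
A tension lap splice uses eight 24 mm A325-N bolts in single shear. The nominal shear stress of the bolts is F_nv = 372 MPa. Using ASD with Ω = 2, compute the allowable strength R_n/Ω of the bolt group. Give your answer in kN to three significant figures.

A_b = π × 24² / 4 = 452.4 mm².
R_n = F_nv · A_b · n · n_s = 372 × 452.4 × 8 × 1 / 1000 = 1346 kN.
Allowable strength R_n/Ω = 1346 / 2 = 673 kN.

673 kN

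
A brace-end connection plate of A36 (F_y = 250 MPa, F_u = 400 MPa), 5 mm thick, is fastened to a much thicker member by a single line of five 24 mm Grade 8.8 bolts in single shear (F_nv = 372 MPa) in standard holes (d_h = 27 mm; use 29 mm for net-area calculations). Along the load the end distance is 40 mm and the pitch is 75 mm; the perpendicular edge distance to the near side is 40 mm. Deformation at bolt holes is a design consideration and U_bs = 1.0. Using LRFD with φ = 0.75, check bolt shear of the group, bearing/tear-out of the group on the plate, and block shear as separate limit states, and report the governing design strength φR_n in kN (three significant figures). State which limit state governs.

227 kN (block shear governs)

Bolt shear: A_b = π·24²/4 = 452.4 mm²; R_n = 372 × 452.4 × 5 × 1 / 1000 = 841.4 kN → 0.75 × 841.4 = 631 kN.
Bearing: edge l_c = 26.5, r_n = 63.6 kN; interior l_c = 48, r_n = 115.2 kN; R_n = 63.6 + 4·115.2 = 524.4 kN → 393 kN.
Block shear: A_gv = 1700, A_nv = 1048, A_nt = 127.5 mm²; R_n = min(0.6F_uA_nv, 0.6F_yA_gv) + U_bs·F_u·A_nt = 302.4 kN → 227 kN.
Block shear governs: 227 kN.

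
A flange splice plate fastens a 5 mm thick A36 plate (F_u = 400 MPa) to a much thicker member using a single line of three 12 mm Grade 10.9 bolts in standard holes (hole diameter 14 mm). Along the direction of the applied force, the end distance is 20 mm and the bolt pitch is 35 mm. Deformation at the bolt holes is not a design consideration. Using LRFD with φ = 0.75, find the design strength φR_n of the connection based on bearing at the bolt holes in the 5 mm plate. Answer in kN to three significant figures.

Per bolt r_n = 1.5 l_c t F_u ≤ 3.0 d t F_u; upper limit = 3.0 × 12 × 5 × 400 / 1000 = 72 kN.
Edge bolt: l_c = 20 − 14/2 = 13 mm → 1.5 × 13 × 5 × 400 / 1000 = 39 → r_n = 39 kN.
Interior bolts: l_c = 35 − 14 = 21 mm → 1.5 × 21 × 5 × 400 / 1000 = 63 → r_n = 63 kN.
R_n = 1 × 39 + 2 × 63 = 165 kN.
Design strength φR_n = 0.75 × 165 = 124 kN.

124 kN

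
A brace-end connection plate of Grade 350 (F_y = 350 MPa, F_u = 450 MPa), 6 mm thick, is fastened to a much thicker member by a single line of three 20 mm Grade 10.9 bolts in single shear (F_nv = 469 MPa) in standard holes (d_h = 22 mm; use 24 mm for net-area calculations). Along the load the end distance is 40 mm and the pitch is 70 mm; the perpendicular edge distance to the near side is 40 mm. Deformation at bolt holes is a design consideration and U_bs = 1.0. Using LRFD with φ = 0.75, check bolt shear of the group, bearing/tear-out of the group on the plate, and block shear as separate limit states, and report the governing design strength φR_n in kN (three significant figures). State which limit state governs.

Bolt shear: A_b = π·20²/4 = 314.2 mm²; R_n = 469 × 314.2 × 3 × 1 / 1000 = 442 kN → 0.75 × 442 = 332 kN.
Bearing: edge l_c = 29, r_n = 93.96 kN; interior l_c = 48, r_n = 129.6 kN; R_n = 93.96 + 2·129.6 = 353.2 kN → 265 kN.
Block shear: A_gv = 1080, A_nv = 720, A_nt = 168 mm²; R_n = min(0.6F_uA_nv, 0.6F_yA_gv) + U_bs·F_u·A_nt = 270 kN → 202 kN.
Block shear governs: 202 kN.

202 kN (block shear governs)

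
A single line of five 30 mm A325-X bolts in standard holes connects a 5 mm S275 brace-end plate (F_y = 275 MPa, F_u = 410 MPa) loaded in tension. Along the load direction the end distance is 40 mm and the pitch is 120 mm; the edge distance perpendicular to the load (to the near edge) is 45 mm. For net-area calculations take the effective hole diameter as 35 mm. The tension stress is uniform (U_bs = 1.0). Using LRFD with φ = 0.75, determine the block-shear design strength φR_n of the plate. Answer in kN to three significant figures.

Shear plane L_v = 40 + 4·120 = 520 mm; A_gv = 520 × 5 = 2600 mm².
A_nv = (520 − 4.5·35) × 5 = 1812 mm².
A_nt = (45 − 0.5·35) × 5 = 137.5 mm².
0.6 F_u A_nv = 445.9 kN; 0.6 F_y A_gv = 429 kN → shear yielding governs the shear term.
R_n = 429 + 1.0 × 410 × 137.5 / 1000 = 485.4 kN.
Design strength φR_n = 0.75 × 485.4 = 364 kN.

364 kN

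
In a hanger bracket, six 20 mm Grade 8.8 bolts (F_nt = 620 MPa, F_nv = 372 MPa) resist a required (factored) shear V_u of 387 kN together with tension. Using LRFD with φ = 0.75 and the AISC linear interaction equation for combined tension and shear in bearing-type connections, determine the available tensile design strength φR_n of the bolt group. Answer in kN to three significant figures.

A_b = π·20²/4 = 314.2 mm²; f_rv = 387 × 1000 / (6 × 314.2) = 205.3 MPa.
F'_nt = 1.3 F_nt − (F_nt / φF_nv) f_rv = 1.3·620 − (620/(0.75·372))·205.3 = 349.8 MPa, capped at F_nt → F'_nt = 349.8 MPa.
R_n = F'_nt · A_b · n = 349.8 × 314.2 × 6 / 1000 = 659.3 kN.
Design strength φR_n = 0.75 × 659.3 = 494 kN.

494 kN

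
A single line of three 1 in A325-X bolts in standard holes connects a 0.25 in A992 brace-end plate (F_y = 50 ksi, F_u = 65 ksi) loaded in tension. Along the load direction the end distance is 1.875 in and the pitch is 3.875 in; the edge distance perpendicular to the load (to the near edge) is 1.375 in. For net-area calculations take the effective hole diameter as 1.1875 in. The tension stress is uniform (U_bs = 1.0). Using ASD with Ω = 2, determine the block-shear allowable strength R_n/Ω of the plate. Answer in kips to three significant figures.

Shear plane L_v = 1.875 + 2·3.875 = 9.625 in; A_gv = 9.625 × 0.25 = 2.406 in².
A_nv = (9.625 − 2.5·1.1875) × 0.25 = 1.664 in².
A_nt = (1.375 − 0.5·1.1875) × 0.25 = 0.1953 in².
0.6 F_u A_nv = 64.9 kips; 0.6 F_y A_gv = 72.19 kips → shear rupture governs the shear term.
R_n = 64.9 + 1.0 × 65 × 0.1953 = 77.59 kips.
Allowable strength R_n/Ω = 77.59 / 2 = 38.8 kips.

38.8 kips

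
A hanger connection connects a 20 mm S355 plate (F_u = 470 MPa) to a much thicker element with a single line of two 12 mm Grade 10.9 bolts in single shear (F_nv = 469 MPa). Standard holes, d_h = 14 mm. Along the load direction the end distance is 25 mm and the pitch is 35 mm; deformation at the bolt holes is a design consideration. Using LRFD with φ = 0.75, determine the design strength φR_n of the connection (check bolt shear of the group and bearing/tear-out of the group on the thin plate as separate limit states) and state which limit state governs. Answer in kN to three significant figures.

79.6 kN (bolt shear governs)

Bolt shear: A_b = π·12²/4 = 113.1 mm²; R_n = 469 × 113.1 × 2 × 1 / 1000 = 106.1 kN → 0.75 × 106.1 = 79.6 kN.
Bearing (1.2 l_c t F_u ≤ 2.4 d t F_u): upper limit = 2.4·12·20·470 / 1000 = 270.7 kN.
  Edge l_c = 25 − 14/2 = 18 → r_n = 203 kN; interior l_c = 35 − 14 = 21 → r_n = 236.9 kN.
  R_n,bearing = 1·203 + 1·236.9 = 439.9 kN → 0.75 × 439.9 = 330 kN.
Bolt shear governs: 79.6 kN.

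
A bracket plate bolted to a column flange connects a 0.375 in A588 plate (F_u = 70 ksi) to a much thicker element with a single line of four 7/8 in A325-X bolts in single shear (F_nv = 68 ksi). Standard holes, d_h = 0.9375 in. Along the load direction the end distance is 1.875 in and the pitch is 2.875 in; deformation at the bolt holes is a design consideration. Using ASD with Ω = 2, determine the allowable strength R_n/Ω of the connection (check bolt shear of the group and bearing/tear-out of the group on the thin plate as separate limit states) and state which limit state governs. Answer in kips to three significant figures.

81.8 kips (bolt shear governs)

Bolt shear: A_b = π·0.875²/4 = 0.6013 in²; R_n = 68 × 0.6013 × 4 × 1 = 163.6 kips → 163.6 / 2 = 81.8 kips.
Bearing (1.2 l_c t F_u ≤ 2.4 d t F_u): upper limit = 2.4·0.875·0.375·70 = 55.13 kips.
  Edge l_c = 1.875 − 0.9375/2 = 1.406 → r_n = 44.3 kips; interior l_c = 2.875 − 0.9375 = 1.938 → r_n = 55.13 kips.
  R_n,bearing = 1·44.3 + 3·55.13 = 209.7 kips → 209.7 / 2 = 105 kips.
Bolt shear governs: 81.8 kips.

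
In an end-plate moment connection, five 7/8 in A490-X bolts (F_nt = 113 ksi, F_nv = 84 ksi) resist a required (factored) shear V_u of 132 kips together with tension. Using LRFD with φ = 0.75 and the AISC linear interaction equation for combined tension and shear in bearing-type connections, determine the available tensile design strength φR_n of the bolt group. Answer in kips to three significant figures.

154 kips

A_b = π·0.875²/4 = 0.6013 in²; f_rv = 132 / (5 × 0.6013) = 43.9 ksi.
F'_nt = 1.3 F_nt − (F_nt / φF_nv) f_rv = 1.3·113 − (113/(0.75·84))·43.9 = 68.15 ksi, capped at F_nt → F'_nt = 68.15 ksi.
R_n = F'_nt · A_b · n = 68.15 × 0.6013 × 5 = 204.9 kips.
Design strength φR_n = 0.75 × 204.9 = 154 kips.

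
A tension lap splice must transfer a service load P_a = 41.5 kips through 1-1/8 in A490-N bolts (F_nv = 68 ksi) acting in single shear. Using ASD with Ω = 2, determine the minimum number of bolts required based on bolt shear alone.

2 bolts

A_b = π·1.125²/4 = 0.994 in².
Per-bolt allowable strength R_n/Ω = 68 × 0.994 × 1 / 2 = 33.8 kips.
n ≥ 41.5 / 33.8 = 1.228 → use 2 bolts.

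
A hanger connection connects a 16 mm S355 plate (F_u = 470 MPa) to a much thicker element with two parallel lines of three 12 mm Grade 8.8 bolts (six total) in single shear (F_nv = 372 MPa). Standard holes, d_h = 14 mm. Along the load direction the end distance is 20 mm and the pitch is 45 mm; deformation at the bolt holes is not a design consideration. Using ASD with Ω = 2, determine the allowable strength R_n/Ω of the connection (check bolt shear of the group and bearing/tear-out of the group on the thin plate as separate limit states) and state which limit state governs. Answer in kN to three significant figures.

Bolt shear: A_b = π·12²/4 = 113.1 mm²; R_n = 372 × 113.1 × 6 × 1 / 1000 = 252.4 kN → 252.4 / 2 = 126 kN.
Bearing (1.5 l_c t F_u ≤ 3.0 d t F_u): upper limit = 3.0·12·16·470 / 1000 = 270.7 kN.
  Edge l_c = 20 − 14/2 = 13 → r_n = 146.6 kN; interior l_c = 45 − 14 = 31 → r_n = 270.7 kN.
  R_n,bearing = 2·146.6 + 4·270.7 = 1376 kN → 1376 / 2 = 688 kN.
Bolt shear governs: 126 kN.

126 kN (bolt shear governs)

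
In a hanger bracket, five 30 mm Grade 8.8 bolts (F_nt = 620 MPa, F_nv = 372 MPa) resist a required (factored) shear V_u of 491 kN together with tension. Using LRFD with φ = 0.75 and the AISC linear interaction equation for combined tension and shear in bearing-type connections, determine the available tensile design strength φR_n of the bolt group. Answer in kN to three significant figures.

1320 kN

A_b = π·30²/4 = 706.9 mm²; f_rv = 491 × 1000 / (5 × 706.9) = 138.9 MPa.
F'_nt = 1.3 F_nt − (F_nt / φF_nv) f_rv = 1.3·620 − (620/(0.75·372))·138.9 = 497.3 MPa, capped at F_nt → F'_nt = 497.3 MPa.
R_n = F'_nt · A_b · n = 497.3 × 706.9 × 5 / 1000 = 1758 kN.
Design strength φR_n = 0.75 × 1758 = 1320 kN.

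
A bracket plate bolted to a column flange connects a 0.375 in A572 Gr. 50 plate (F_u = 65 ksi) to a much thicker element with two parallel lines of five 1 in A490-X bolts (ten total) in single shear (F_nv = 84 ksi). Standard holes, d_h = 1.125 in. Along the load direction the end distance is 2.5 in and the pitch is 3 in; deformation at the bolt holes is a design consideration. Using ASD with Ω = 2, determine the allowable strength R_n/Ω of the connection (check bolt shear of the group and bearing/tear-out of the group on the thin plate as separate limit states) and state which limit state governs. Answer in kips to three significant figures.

276 kips (bearing governs)

Bolt shear: A_b = π·1²/4 = 0.7854 in²; R_n = 84 × 0.7854 × 10 × 1 = 659.7 kips → 659.7 / 2 = 330 kips.
Bearing (1.2 l_c t F_u ≤ 2.4 d t F_u): upper limit = 2.4·1·0.375·65 = 58.5 kips.
  Edge l_c = 2.5 − 1.125/2 = 1.938 → r_n = 56.67 kips; interior l_c = 3 − 1.125 = 1.875 → r_n = 54.84 kips.
  R_n,bearing = 2·56.67 + 8·54.84 = 552.1 kips → 552.1 / 2 = 276 kips.
Bearing governs: 276 kips.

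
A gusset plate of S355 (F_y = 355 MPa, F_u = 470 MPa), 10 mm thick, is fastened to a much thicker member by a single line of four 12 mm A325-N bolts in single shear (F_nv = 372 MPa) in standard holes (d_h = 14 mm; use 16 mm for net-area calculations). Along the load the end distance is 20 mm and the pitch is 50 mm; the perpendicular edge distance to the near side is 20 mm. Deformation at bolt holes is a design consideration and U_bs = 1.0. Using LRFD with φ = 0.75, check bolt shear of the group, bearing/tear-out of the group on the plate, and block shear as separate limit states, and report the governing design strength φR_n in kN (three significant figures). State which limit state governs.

Bolt shear: A_b = π·12²/4 = 113.1 mm²; R_n = 372 × 113.1 × 4 × 1 / 1000 = 168.3 kN → 0.75 × 168.3 = 126 kN.
Bearing: edge l_c = 13, r_n = 73.32 kN; interior l_c = 36, r_n = 135.4 kN; R_n = 73.32 + 3·135.4 = 479.4 kN → 360 kN.
Block shear: A_gv = 1700, A_nv = 1140, A_nt = 120 mm²; R_n = min(0.6F_uA_nv, 0.6F_yA_gv) + U_bs·F_u·A_nt = 377.9 kN → 283 kN.
Bolt shear governs: 126 kN.

126 kN (bolt shear governs)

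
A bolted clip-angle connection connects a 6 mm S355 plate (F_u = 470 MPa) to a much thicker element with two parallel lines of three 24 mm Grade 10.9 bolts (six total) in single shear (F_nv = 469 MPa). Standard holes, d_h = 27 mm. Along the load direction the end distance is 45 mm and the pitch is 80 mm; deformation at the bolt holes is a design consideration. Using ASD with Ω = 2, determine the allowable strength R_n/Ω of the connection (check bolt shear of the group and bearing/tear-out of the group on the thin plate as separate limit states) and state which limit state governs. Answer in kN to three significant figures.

431 kN (bearing governs)

Bolt shear: A_b = π·24²/4 = 452.4 mm²; R_n = 469 × 452.4 × 6 × 1 / 1000 = 1273 kN → 1273 / 2 = 637 kN.
Bearing (1.2 l_c t F_u ≤ 2.4 d t F_u): upper limit = 2.4·24·6·470 / 1000 = 162.4 kN.
  Edge l_c = 45 − 27/2 = 31.5 → r_n = 106.6 kN; interior l_c = 80 − 27 = 53 → r_n = 162.4 kN.
  R_n,bearing = 2·106.6 + 4·162.4 = 862.9 kN → 862.9 / 2 = 431 kN.
Bearing governs: 431 kN.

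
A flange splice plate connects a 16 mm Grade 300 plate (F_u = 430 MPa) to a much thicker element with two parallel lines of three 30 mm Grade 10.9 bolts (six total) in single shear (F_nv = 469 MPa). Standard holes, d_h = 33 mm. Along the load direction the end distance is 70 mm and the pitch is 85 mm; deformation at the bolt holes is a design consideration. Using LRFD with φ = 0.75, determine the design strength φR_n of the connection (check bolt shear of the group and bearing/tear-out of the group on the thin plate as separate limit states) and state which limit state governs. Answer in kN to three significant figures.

Bolt shear: A_b = π·30²/4 = 706.9 mm²; R_n = 469 × 706.9 × 6 × 1 / 1000 = 1989 kN → 0.75 × 1989 = 1490 kN.
Bearing (1.2 l_c t F_u ≤ 2.4 d t F_u): upper limit = 2.4·30·16·430 / 1000 = 495.4 kN.
  Edge l_c = 70 − 33/2 = 53.5 → r_n = 441.7 kN; interior l_c = 85 − 33 = 52 → r_n = 429.3 kN.
  R_n,bearing = 2·441.7 + 4·429.3 = 2601 kN → 0.75 × 2601 = 1950 kN.
Bolt shear governs: 1490 kN.

1490 kN (bolt shear governs)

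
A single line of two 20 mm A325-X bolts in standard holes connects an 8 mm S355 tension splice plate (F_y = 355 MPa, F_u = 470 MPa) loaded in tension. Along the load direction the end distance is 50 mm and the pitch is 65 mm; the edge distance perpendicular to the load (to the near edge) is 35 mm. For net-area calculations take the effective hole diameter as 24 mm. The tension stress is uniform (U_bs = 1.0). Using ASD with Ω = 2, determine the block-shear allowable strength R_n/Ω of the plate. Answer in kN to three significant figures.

132 kN

Shear plane L_v = 50 + 1·65 = 115 mm; A_gv = 115 × 8 = 920 mm².
A_nv = (115 − 1.5·24) × 8 = 632 mm².
A_nt = (35 − 0.5·24) × 8 = 184 mm².
0.6 F_u A_nv = 178.2 kN; 0.6 F_y A_gv = 196 kN → shear rupture governs the shear term.
R_n = 178.2 + 1.0 × 470 × 184 / 1000 = 264.7 kN.
Allowable strength R_n/Ω = 264.7 / 2 = 132 kN.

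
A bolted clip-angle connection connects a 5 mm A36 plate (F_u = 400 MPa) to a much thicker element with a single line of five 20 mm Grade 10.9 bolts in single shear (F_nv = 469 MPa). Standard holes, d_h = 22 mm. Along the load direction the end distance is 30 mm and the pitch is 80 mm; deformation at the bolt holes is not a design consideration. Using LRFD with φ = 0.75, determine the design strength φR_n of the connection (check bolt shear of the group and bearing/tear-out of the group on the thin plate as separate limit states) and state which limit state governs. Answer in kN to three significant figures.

403 kN (bearing governs)

Bolt shear: A_b = π·20²/4 = 314.2 mm²; R_n = 469 × 314.2 × 5 × 1 / 1000 = 736.7 kN → 0.75 × 736.7 = 553 kN.
Bearing (1.5 l_c t F_u ≤ 3.0 d t F_u): upper limit = 3.0·20·5·400 / 1000 = 120 kN.
  Edge l_c = 30 − 22/2 = 19 → r_n = 57 kN; interior l_c = 80 − 22 = 58 → r_n = 120 kN.
  R_n,bearing = 1·57 + 4·120 = 537 kN → 0.75 × 537 = 403 kN.
Bearing governs: 403 kN.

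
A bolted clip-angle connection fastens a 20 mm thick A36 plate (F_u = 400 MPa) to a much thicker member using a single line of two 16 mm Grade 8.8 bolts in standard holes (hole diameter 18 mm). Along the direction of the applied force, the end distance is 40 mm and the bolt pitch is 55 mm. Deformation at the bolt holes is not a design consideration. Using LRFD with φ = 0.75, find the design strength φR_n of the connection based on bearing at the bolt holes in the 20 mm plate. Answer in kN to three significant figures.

Per bolt r_n = 1.5 l_c t F_u ≤ 3.0 d t F_u; upper limit = 3.0 × 16 × 20 × 400 / 1000 = 384 kN.
Edge bolt: l_c = 40 − 18/2 = 31 mm → 1.5 × 31 × 20 × 400 / 1000 = 372 → r_n = 372 kN.
Interior bolts: l_c = 55 − 18 = 37 mm → 1.5 × 37 × 20 × 400 / 1000 = 444 → r_n = 384 kN.
R_n = 1 × 372 + 1 × 384 = 756 kN.
Design strength φR_n = 0.75 × 756 = 567 kN.

567 kN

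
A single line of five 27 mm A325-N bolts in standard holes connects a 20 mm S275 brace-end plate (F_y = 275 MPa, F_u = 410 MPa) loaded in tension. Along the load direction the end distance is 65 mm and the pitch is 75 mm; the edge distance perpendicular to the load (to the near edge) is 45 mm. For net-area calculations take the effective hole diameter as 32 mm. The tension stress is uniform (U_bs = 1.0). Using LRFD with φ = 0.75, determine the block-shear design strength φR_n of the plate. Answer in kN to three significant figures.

994 kN

Shear plane L_v = 65 + 4·75 = 365 mm; A_gv = 365 × 20 = 7300 mm².
A_nv = (365 − 4.5·32) × 20 = 4420 mm².
A_nt = (45 − 0.5·32) × 20 = 580 mm².
0.6 F_u A_nv = 1087 kN; 0.6 F_y A_gv = 1204 kN → shear rupture governs the shear term.
R_n = 1087 + 1.0 × 410 × 580 / 1000 = 1325 kN.
Design strength φR_n = 0.75 × 1325 = 994 kN.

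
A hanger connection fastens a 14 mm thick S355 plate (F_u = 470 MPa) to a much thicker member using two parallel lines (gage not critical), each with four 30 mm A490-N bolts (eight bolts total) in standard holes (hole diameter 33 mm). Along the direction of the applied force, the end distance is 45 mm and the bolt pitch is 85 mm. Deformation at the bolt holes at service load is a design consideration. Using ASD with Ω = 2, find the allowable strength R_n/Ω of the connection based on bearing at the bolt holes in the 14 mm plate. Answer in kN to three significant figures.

Per bolt r_n = 1.2 l_c t F_u ≤ 2.4 d t F_u; upper limit = 2.4 × 30 × 14 × 470 / 1000 = 473.8 kN.
Edge bolt: l_c = 45 − 33/2 = 28.5 mm → 1.2 × 28.5 × 14 × 470 / 1000 = 225 → r_n = 225 kN.
Interior bolts: l_c = 85 − 33 = 52 mm → 1.2 × 52 × 14 × 470 / 1000 = 410.6 → r_n = 410.6 kN.
R_n = 2 × 225 + 6 × 410.6 = 2914 kN.
Allowable strength R_n/Ω = 2914 / 2 = 1460 kN.

1460 kN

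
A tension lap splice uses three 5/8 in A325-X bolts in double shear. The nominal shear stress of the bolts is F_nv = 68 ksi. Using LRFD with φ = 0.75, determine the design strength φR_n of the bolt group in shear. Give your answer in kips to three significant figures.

A_b = π × 0.625² / 4 = 0.3068 in².
R_n = F_nv · A_b · n · n_s = 68 × 0.3068 × 3 × 2 = 125.2 kips.
Design strength φR_n = 0.75 × 125.2 = 93.9 kips.

93.9 kips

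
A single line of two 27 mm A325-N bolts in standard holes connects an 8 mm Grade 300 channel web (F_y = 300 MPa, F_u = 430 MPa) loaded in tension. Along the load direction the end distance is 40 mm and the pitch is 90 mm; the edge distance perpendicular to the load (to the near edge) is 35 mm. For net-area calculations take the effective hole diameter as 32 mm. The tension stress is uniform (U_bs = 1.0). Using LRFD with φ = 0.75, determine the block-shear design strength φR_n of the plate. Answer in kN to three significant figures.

176 kN

Shear plane L_v = 40 + 1·90 = 130 mm; A_gv = 130 × 8 = 1040 mm².
A_nv = (130 − 1.5·32) × 8 = 656 mm².
A_nt = (35 − 0.5·32) × 8 = 152 mm².
0.6 F_u A_nv = 169.2 kN; 0.6 F_y A_gv = 187.2 kN → shear rupture governs the shear term.
R_n = 169.2 + 1.0 × 430 × 152 / 1000 = 234.6 kN.
Design strength φR_n = 0.75 × 234.6 = 176 kN.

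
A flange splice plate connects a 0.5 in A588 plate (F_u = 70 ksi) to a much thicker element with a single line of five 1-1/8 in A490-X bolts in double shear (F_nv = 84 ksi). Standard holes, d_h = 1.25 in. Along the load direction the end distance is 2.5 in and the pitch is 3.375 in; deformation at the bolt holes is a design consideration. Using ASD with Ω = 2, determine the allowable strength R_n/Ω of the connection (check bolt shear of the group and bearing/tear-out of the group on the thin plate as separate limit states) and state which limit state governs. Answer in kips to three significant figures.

Bolt shear: A_b = π·1.125²/4 = 0.994 in²; R_n = 84 × 0.994 × 5 × 2 = 835 kips → 835 / 2 = 417 kips.
Bearing (1.2 l_c t F_u ≤ 2.4 d t F_u): upper limit = 2.4·1.125·0.5·70 = 94.5 kips.
  Edge l_c = 2.5 − 1.25/2 = 1.875 → r_n = 78.75 kips; interior l_c = 3.375 − 1.25 = 2.125 → r_n = 89.25 kips.
  R_n,bearing = 1·78.75 + 4·89.25 = 435.8 kips → 435.8 / 2 = 218 kips.
Bearing governs: 218 kips.

218 kips (bearing governs)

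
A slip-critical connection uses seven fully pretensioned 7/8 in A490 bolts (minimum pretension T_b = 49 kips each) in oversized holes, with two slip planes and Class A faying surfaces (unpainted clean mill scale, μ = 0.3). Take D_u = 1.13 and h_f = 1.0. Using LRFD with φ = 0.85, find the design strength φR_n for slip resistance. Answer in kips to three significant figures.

R_n = μ · D_u · h_f · T_b · n_s · n_b = 0.3 × 1.13 × 1.0 × 49 × 2 × 7 = 232.6 kips.
Design strength φR_n = 0.85 × 232.6 = 198 kips.

198 kips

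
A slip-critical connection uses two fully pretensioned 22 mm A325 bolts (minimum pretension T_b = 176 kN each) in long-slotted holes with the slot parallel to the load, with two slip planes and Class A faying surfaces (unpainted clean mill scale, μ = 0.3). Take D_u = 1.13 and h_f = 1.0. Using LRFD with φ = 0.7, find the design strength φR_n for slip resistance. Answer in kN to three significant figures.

167 kN

R_n = μ · D_u · h_f · T_b · n_s · n_b = 0.3 × 1.13 × 1.0 × 176 × 2 × 2 = 238.7 kN.
Design strength φR_n = 0.7 × 238.7 = 167 kN.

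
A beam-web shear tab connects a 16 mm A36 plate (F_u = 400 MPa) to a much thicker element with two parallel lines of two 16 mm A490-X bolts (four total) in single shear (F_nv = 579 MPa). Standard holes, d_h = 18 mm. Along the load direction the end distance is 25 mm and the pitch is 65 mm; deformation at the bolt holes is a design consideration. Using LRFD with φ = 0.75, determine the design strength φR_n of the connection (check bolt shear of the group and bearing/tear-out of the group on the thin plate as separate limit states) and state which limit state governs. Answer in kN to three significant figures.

Bolt shear: A_b = π·16²/4 = 201.1 mm²; R_n = 579 × 201.1 × 4 × 1 / 1000 = 465.7 kN → 0.75 × 465.7 = 349 kN.
Bearing (1.2 l_c t F_u ≤ 2.4 d t F_u): upper limit = 2.4·16·16·400 / 1000 = 245.8 kN.
  Edge l_c = 25 − 18/2 = 16 → r_n = 122.9 kN; interior l_c = 65 − 18 = 47 → r_n = 245.8 kN.
  R_n,bearing = 2·122.9 + 2·245.8 = 737.3 kN → 0.75 × 737.3 = 553 kN.
Bolt shear governs: 349 kN.

349 kN (bolt shear governs)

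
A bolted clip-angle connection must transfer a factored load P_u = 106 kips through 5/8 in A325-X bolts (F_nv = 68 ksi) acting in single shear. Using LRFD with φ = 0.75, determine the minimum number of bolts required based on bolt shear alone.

A_b = π·0.625²/4 = 0.3068 in².
Per-bolt design strength φR_n = 0.75 × 68 × 0.3068 × 1 = 15.65 kips.
n ≥ 106 / 15.65 = 6.775 → use 7 bolts.

7 bolts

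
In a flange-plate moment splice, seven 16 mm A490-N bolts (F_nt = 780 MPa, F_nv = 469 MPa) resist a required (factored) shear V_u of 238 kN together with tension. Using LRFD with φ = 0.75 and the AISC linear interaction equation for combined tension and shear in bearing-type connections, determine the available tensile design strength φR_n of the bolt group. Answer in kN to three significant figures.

675 kN

A_b = π·16²/4 = 201.1 mm²; f_rv = 238 × 1000 / (7 × 201.1) = 169.1 MPa.
F'_nt = 1.3 F_nt − (F_nt / φF_nv) f_rv = 1.3·780 − (780/(0.75·469))·169.1 = 639 MPa, capped at F_nt → F'_nt = 639 MPa.
R_n = F'_nt · A_b · n = 639 × 201.1 × 7 / 1000 = 899.4 kN.
Design strength φR_n = 0.75 × 899.4 = 675 kN.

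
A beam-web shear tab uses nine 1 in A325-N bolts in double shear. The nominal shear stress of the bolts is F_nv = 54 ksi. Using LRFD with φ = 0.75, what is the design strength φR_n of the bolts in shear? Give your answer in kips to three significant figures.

A_b = π × 1² / 4 = 0.7854 in².
R_n = F_nv · A_b · n · n_s = 54 × 0.7854 × 9 × 2 = 763.4 kips.
Design strength φR_n = 0.75 × 763.4 = 573 kips.

573 kips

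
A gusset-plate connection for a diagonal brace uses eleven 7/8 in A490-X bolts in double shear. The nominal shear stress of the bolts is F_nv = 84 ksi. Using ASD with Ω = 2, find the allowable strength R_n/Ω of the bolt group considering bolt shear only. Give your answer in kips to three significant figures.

556 kips

A_b = π × 0.875² / 4 = 0.6013 in².
R_n = F_nv · A_b · n · n_s = 84 × 0.6013 × 11 × 2 = 1111 kips.
Allowable strength R_n/Ω = 1111 / 2 = 556 kips.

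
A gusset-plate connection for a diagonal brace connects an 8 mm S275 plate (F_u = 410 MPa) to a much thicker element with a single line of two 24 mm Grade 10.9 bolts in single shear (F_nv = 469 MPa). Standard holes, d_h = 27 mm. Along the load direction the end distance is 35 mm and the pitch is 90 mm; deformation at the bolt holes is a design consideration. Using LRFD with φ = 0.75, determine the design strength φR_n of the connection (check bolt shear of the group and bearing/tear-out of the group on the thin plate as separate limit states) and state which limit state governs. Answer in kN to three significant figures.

Bolt shear: A_b = π·24²/4 = 452.4 mm²; R_n = 469 × 452.4 × 2 × 1 / 1000 = 424.3 kN → 0.75 × 424.3 = 318 kN.
Bearing (1.2 l_c t F_u ≤ 2.4 d t F_u): upper limit = 2.4·24·8·410 / 1000 = 188.9 kN.
  Edge l_c = 35 − 27/2 = 21.5 → r_n = 84.62 kN; interior l_c = 90 − 27 = 63 → r_n = 188.9 kN.
  R_n,bearing = 1·84.62 + 1·188.9 = 273.6 kN → 0.75 × 273.6 = 205 kN.
Bearing governs: 205 kN.

205 kN (bearing governs)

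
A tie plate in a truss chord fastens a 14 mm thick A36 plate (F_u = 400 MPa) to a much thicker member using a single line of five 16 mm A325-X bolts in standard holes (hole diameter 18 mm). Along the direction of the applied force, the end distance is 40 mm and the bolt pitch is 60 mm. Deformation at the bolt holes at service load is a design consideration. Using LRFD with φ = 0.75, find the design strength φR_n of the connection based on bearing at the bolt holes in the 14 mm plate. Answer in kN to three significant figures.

Per bolt r_n = 1.2 l_c t F_u ≤ 2.4 d t F_u; upper limit = 2.4 × 16 × 14 × 400 / 1000 = 215 kN.
Edge bolt: l_c = 40 − 18/2 = 31 mm → 1.2 × 31 × 14 × 400 / 1000 = 208.3 → r_n = 208.3 kN.
Interior bolts: l_c = 60 − 18 = 42 mm → 1.2 × 42 × 14 × 400 / 1000 = 282.2 → r_n = 215 kN.
R_n = 1 × 208.3 + 4 × 215 = 1068 kN.
Design strength φR_n = 0.75 × 1068 = 801 kN.

801 kN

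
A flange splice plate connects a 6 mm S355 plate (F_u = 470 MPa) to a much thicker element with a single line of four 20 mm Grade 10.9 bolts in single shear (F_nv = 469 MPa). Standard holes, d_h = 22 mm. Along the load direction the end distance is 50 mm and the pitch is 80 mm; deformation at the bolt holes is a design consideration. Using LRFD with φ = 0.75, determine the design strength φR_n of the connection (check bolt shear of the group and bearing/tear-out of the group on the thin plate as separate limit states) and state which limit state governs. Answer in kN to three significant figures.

Bolt shear: A_b = π·20²/4 = 314.2 mm²; R_n = 469 × 314.2 × 4 × 1 / 1000 = 589.4 kN → 0.75 × 589.4 = 442 kN.
Bearing (1.2 l_c t F_u ≤ 2.4 d t F_u): upper limit = 2.4·20·6·470 / 1000 = 135.4 kN.
  Edge l_c = 50 − 22/2 = 39 → r_n = 132 kN; interior l_c = 80 − 22 = 58 → r_n = 135.4 kN.
  R_n,bearing = 1·132 + 3·135.4 = 538.1 kN → 0.75 × 538.1 = 404 kN.
Bearing governs: 404 kN.

404 kN (bearing governs)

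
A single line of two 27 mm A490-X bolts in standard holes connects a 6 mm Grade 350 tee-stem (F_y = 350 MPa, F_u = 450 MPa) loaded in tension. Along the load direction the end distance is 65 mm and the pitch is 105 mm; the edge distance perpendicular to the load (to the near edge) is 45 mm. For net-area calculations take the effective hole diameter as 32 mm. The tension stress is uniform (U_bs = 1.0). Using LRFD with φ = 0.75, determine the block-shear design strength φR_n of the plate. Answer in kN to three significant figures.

207 kN

Shear plane L_v = 65 + 1·105 = 170 mm; A_gv = 170 × 6 = 1020 mm².
A_nv = (170 − 1.5·32) × 6 = 732 mm².
A_nt = (45 − 0.5·32) × 6 = 174 mm².
0.6 F_u A_nv = 197.6 kN; 0.6 F_y A_gv = 214.2 kN → shear rupture governs the shear term.
R_n = 197.6 + 1.0 × 450 × 174 / 1000 = 275.9 kN.
Design strength φR_n = 0.75 × 275.9 = 207 kN.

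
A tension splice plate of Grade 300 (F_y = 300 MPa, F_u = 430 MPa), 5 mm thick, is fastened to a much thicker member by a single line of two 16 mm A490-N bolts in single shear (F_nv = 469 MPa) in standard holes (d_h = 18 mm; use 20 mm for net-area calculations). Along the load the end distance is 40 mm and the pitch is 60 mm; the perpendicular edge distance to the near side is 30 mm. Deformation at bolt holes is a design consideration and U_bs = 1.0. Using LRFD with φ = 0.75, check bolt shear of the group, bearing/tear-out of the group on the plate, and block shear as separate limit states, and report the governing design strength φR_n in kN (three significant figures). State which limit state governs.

99.8 kN (block shear governs)

Bolt shear: A_b = π·16²/4 = 201.1 mm²; R_n = 469 × 201.1 × 2 × 1 / 1000 = 188.6 kN → 0.75 × 188.6 = 141 kN.
Bearing: edge l_c = 31, r_n = 79.98 kN; interior l_c = 42, r_n = 82.56 kN; R_n = 79.98 + 1·82.56 = 162.5 kN → 122 kN.
Block shear: A_gv = 500, A_nv = 350, A_nt = 100 mm²; R_n = min(0.6F_uA_nv, 0.6F_yA_gv) + U_bs·F_u·A_nt = 133 kN → 99.8 kN.
Block shear governs: 99.8 kN.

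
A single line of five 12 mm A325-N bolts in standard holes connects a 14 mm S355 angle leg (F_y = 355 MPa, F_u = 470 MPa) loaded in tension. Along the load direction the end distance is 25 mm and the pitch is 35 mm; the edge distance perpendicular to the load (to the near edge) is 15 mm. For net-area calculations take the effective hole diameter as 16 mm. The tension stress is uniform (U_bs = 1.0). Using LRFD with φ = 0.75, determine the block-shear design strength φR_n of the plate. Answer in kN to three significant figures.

310 kN

Shear plane L_v = 25 + 4·35 = 165 mm; A_gv = 165 × 14 = 2310 mm².
A_nv = (165 − 4.5·16) × 14 = 1302 mm².
A_nt = (15 − 0.5·16) × 14 = 98 mm².
0.6 F_u A_nv = 367.2 kN; 0.6 F_y A_gv = 492 kN → shear rupture governs the shear term.
R_n = 367.2 + 1.0 × 470 × 98 / 1000 = 413.2 kN.
Design strength φR_n = 0.75 × 413.2 = 310 kN.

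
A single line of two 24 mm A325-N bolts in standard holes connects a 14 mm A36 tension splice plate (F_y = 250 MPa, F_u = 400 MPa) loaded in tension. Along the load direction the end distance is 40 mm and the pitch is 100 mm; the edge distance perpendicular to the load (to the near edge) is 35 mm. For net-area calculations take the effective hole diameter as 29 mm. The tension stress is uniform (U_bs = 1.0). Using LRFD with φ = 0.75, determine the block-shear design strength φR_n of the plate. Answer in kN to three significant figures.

307 kN

Shear plane L_v = 40 + 1·100 = 140 mm; A_gv = 140 × 14 = 1960 mm².
A_nv = (140 − 1.5·29) × 14 = 1351 mm².
A_nt = (35 − 0.5·29) × 14 = 287 mm².
0.6 F_u A_nv = 324.2 kN; 0.6 F_y A_gv = 294 kN → shear yielding governs the shear term.
R_n = 294 + 1.0 × 400 × 287 / 1000 = 408.8 kN.
Design strength φR_n = 0.75 × 408.8 = 307 kN.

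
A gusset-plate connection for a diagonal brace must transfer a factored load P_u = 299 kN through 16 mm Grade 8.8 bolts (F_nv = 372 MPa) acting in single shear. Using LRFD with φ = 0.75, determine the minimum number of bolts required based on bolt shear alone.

A_b = π·16²/4 = 201.1 mm².
Per-bolt design strength φR_n = 0.75 × 372 × 201.1 × 1 / 1000 = 56.1 kN.
n ≥ 299 / 56.1 = 5.33 → use 6 bolts.

6 bolts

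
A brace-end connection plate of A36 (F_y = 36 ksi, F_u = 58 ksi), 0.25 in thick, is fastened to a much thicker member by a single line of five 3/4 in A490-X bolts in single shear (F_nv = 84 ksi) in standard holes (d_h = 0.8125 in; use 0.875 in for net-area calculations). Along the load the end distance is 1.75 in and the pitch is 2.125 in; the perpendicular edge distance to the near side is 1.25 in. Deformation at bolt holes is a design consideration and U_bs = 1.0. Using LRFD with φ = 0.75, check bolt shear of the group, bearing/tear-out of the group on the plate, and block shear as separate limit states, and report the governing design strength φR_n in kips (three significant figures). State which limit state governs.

50 kips (block shear governs)

Bolt shear: A_b = π·0.75²/4 = 0.4418 in²; R_n = 84 × 0.4418 × 5 × 1 = 185.6 kips → 0.75 × 185.6 = 139 kips.
Bearing: edge l_c = 1.344, r_n = 23.38 kips; interior l_c = 1.312, r_n = 22.84 kips; R_n = 23.38 + 4·22.84 = 114.7 kips → 86 kips.
Block shear: A_gv = 2.562, A_nv = 1.578, A_nt = 0.2031 in²; R_n = min(0.6F_uA_nv, 0.6F_yA_gv) + U_bs·F_u·A_nt = 66.7 kips → 50 kips.
Block shear governs: 50 kips.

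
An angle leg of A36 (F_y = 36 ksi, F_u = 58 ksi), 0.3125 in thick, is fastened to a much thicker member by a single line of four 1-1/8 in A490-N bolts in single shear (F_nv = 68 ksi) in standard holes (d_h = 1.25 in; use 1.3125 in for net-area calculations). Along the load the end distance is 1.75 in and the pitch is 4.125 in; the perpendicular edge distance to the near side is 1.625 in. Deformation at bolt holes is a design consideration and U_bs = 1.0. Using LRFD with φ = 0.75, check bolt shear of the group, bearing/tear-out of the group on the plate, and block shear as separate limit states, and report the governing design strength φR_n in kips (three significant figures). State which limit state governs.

Bolt shear: A_b = π·1.125²/4 = 0.994 in²; R_n = 68 × 0.994 × 4 × 1 = 270.4 kips → 0.75 × 270.4 = 203 kips.
Bearing: edge l_c = 1.125, r_n = 24.47 kips; interior l_c = 2.875, r_n = 48.94 kips; R_n = 24.47 + 3·48.94 = 171.3 kips → 128 kips.
Block shear: A_gv = 4.414, A_nv = 2.979, A_nt = 0.3027 in²; R_n = min(0.6F_uA_nv, 0.6F_yA_gv) + U_bs·F_u·A_nt = 112.9 kips → 84.7 kips.
Block shear governs: 84.7 kips.

84.7 kips (block shear governs)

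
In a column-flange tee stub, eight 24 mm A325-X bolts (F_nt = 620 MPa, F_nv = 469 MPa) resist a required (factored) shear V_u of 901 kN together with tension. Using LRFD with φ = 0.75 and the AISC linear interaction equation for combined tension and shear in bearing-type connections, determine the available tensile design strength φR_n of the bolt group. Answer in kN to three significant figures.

997 kN

A_b = π·24²/4 = 452.4 mm²; f_rv = 901 × 1000 / (8 × 452.4) = 249 MPa.
F'_nt = 1.3 F_nt − (F_nt / φF_nv) f_rv = 1.3·620 − (620/(0.75·469))·249 = 367.2 MPa, capped at F_nt → F'_nt = 367.2 MPa.
R_n = F'_nt · A_b · n = 367.2 × 452.4 × 8 / 1000 = 1329 kN.
Design strength φR_n = 0.75 × 1329 = 997 kN.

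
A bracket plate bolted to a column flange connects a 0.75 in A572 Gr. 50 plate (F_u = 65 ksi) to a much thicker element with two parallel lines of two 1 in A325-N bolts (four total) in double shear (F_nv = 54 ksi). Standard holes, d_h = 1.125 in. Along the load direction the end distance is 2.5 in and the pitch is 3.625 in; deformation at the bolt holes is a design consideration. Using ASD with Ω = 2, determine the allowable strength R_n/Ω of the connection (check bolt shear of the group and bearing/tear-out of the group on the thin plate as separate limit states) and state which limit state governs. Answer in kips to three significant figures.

Bolt shear: A_b = π·1²/4 = 0.7854 in²; R_n = 54 × 0.7854 × 4 × 2 = 339.3 kips → 339.3 / 2 = 170 kips.
Bearing (1.2 l_c t F_u ≤ 2.4 d t F_u): upper limit = 2.4·1·0.75·65 = 117 kips.
  Edge l_c = 2.5 − 1.125/2 = 1.938 → r_n = 113.3 kips; interior l_c = 3.625 − 1.125 = 2.5 → r_n = 117 kips.
  R_n,bearing = 2·113.3 + 2·117 = 460.7 kips → 460.7 / 2 = 230 kips.
Bolt shear governs: 170 kips.

170 kips (bolt shear governs)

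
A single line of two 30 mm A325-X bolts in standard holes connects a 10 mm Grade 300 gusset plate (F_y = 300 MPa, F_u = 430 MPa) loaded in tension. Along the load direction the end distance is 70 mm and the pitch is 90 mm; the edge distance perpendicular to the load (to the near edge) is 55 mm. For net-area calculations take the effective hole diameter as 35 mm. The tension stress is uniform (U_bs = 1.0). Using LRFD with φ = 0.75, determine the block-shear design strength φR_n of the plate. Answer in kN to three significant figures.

Shear plane L_v = 70 + 1·90 = 160 mm; A_gv = 160 × 10 = 1600 mm².
A_nv = (160 − 1.5·35) × 10 = 1075 mm².
A_nt = (55 − 0.5·35) × 10 = 375 mm².
0.6 F_u A_nv = 277.4 kN; 0.6 F_y A_gv = 288 kN → shear rupture governs the shear term.
R_n = 277.4 + 1.0 × 430 × 375 / 1000 = 438.6 kN.
Design strength φR_n = 0.75 × 438.6 = 329 kN.

329 kN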